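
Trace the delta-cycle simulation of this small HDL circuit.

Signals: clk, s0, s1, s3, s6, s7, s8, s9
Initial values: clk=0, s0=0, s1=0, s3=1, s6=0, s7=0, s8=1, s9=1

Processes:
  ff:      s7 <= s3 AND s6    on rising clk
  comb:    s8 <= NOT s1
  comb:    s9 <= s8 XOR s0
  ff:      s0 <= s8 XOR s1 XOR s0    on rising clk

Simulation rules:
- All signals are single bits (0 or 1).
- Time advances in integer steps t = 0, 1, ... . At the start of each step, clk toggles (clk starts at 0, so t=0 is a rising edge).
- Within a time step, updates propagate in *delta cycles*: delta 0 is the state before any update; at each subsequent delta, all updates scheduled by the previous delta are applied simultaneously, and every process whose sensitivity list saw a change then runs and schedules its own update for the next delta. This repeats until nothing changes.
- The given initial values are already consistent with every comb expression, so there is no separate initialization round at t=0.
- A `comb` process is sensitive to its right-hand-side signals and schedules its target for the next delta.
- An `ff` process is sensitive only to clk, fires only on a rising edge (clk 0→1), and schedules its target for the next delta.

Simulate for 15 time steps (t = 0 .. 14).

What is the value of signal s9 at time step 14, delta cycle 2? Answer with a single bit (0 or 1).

0

[bits: s8,s6,s7,s1,s9,clk,s3,s0]
t=0: Δ0=10001010 Δ1=10001110 Δ2=10001111 Δ3=10000111 | 3Δ
t=1: Δ0=10000111 Δ1=10000011 | 1Δ
t=2: Δ0=10000011 Δ1=10000111 Δ2=10000110 Δ3=10001110 | 3Δ
t=3: Δ0=10001110 Δ1=10001010 | 1Δ
t=4: Δ0=10001010 Δ1=10001110 Δ2=10001111 Δ3=10000111 | 3Δ
t=5: Δ0=10000111 Δ1=10000011 | 1Δ
t=6: Δ0=10000011 Δ1=10000111 Δ2=10000110 Δ3=10001110 | 3Δ
t=7: Δ0=10001110 Δ1=10001010 | 1Δ
t=8: Δ0=10001010 Δ1=10001110 Δ2=10001111 Δ3=10000111 | 3Δ
t=9: Δ0=10000111 Δ1=10000011 | 1Δ
t=10: Δ0=10000011 Δ1=10000111 Δ2=10000110 Δ3=10001110 | 3Δ
t=11: Δ0=10001110 Δ1=10001010 | 1Δ
t=12: Δ0=10001010 Δ1=10001110 Δ2=10001111 Δ3=10000111 | 3Δ
t=13: Δ0=10000111 Δ1=10000011 | 1Δ
t=14: Δ0=10000011 Δ1=10000111 Δ2=10000110 Δ3=10001110 | 3Δ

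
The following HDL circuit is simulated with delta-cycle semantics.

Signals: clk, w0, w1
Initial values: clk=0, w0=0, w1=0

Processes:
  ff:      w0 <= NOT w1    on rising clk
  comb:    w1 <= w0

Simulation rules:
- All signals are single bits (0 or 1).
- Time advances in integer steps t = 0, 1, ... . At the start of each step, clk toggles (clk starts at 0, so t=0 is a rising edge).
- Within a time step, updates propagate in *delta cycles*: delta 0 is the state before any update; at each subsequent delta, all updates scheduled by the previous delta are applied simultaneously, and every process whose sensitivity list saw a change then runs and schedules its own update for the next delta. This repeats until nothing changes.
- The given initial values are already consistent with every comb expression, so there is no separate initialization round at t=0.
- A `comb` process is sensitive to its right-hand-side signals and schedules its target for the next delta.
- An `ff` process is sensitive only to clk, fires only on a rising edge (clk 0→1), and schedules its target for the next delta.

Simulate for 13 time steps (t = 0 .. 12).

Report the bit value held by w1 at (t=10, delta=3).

0

[bits: w0,clk,w1]
t=0: Δ0=000 Δ1=010 Δ2=110 Δ3=111 | 3Δ
t=1: Δ0=111 Δ1=101 | 1Δ
t=2: Δ0=101 Δ1=111 Δ2=011 Δ3=010 | 3Δ
t=3: Δ0=010 Δ1=000 | 1Δ
t=4: Δ0=000 Δ1=010 Δ2=110 Δ3=111 | 3Δ
t=5: Δ0=111 Δ1=101 | 1Δ
t=6: Δ0=101 Δ1=111 Δ2=011 Δ3=010 | 3Δ
t=7: Δ0=010 Δ1=000 | 1Δ
t=8: Δ0=000 Δ1=010 Δ2=110 Δ3=111 | 3Δ
t=9: Δ0=111 Δ1=101 | 1Δ
t=10: Δ0=101 Δ1=111 Δ2=011 Δ3=010 | 3Δ
t=11: Δ0=010 Δ1=000 | 1Δ
t=12: Δ0=000 Δ1=010 Δ2=110 Δ3=111 | 3Δ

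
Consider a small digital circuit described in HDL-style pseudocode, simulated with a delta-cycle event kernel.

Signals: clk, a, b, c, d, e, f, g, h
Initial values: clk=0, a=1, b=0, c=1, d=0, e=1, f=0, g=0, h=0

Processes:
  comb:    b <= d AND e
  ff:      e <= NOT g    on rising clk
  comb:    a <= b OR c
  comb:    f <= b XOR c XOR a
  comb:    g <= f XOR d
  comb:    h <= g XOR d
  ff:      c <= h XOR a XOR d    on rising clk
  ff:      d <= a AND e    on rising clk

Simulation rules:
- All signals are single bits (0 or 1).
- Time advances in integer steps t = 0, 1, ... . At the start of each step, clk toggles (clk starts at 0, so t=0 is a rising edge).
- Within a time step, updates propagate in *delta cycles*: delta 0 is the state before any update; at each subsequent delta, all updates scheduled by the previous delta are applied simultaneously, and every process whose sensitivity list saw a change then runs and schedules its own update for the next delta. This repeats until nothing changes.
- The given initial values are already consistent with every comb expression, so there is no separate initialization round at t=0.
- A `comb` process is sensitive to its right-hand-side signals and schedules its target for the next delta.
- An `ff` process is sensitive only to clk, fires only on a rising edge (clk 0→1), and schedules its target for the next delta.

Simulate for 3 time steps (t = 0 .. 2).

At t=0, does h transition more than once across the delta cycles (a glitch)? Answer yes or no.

t=0 Δ0: d=0 f=0 c=1 e=1 a=1 b=0 clk=0 h=0 g=0
  Δ1: clk:0→1
  Δ2: d:0→1
  Δ3: b:0→1, h:0→1, g:0→1
  Δ4: f:0→1, h:1→0
  Δ5: g:1→0
  Δ6: h:0→1
  (6Δ to stable)
t=1 Δ0: d=1 f=1 c=1 e=1 a=1 b=1 clk=1 h=1 g=0
  Δ1: clk:1→0
  (1Δ to stable)
t=2 Δ0: d=1 f=1 c=1 e=1 a=1 b=1 clk=0 h=1 g=0
  Δ1: clk:0→1
  (1Δ to stable)

yes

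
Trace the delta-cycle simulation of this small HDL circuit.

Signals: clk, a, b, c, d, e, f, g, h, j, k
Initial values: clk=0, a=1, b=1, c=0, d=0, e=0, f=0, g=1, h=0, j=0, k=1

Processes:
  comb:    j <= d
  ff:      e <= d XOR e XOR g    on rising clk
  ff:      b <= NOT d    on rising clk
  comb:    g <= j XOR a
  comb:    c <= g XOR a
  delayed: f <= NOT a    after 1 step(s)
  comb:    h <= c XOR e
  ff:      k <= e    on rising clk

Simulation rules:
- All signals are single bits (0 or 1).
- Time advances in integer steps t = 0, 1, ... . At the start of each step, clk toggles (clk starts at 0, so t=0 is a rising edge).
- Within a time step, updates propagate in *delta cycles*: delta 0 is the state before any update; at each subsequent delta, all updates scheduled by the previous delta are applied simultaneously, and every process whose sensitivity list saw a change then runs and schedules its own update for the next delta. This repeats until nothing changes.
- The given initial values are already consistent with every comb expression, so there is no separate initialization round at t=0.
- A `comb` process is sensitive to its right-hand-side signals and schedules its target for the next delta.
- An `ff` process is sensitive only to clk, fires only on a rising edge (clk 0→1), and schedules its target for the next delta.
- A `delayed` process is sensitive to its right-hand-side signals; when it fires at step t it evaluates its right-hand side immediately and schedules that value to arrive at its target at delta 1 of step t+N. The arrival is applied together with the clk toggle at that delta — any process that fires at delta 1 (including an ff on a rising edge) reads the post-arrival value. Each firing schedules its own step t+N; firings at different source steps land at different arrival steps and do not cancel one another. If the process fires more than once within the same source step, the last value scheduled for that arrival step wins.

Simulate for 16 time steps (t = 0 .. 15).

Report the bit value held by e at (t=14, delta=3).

0

t0.Δ0 b=1 g=1 h=0 d=0 e=0 c=0 j=0 f=0 clk=0 k=1 a=1
t0.Δ1 b=1 g=1 h=0 d=0 e=0 c=0 j=0 f=0 clk=1 k=1 a=1
t0.Δ2 b=1 g=1 h=0 d=0 e=1 c=0 j=0 f=0 clk=1 k=0 a=1
t0.Δ3 b=1 g=1 h=1 d=0 e=1 c=0 j=0 f=0 clk=1 k=0 a=1
t1.Δ0 b=1 g=1 h=1 d=0 e=1 c=0 j=0 f=0 clk=1 k=0 a=1
t1.Δ1 b=1 g=1 h=1 d=0 e=1 c=0 j=0 f=0 clk=0 k=0 a=1
t2.Δ0 b=1 g=1 h=1 d=0 e=1 c=0 j=0 f=0 clk=0 k=0 a=1
t2.Δ1 b=1 g=1 h=1 d=0 e=1 c=0 j=0 f=0 clk=1 k=0 a=1
t2.Δ2 b=1 g=1 h=1 d=0 e=0 c=0 j=0 f=0 clk=1 k=1 a=1
t2.Δ3 b=1 g=1 h=0 d=0 e=0 c=0 j=0 f=0 clk=1 k=1 a=1
t3.Δ0 b=1 g=1 h=0 d=0 e=0 c=0 j=0 f=0 clk=1 k=1 a=1
t3.Δ1 b=1 g=1 h=0 d=0 e=0 c=0 j=0 f=0 clk=0 k=1 a=1
t4.Δ0 b=1 g=1 h=0 d=0 e=0 c=0 j=0 f=0 clk=0 k=1 a=1
t4.Δ1 b=1 g=1 h=0 d=0 e=0 c=0 j=0 f=0 clk=1 k=1 a=1
t4.Δ2 b=1 g=1 h=0 d=0 e=1 c=0 j=0 f=0 clk=1 k=0 a=1
t4.Δ3 b=1 g=1 h=1 d=0 e=1 c=0 j=0 f=0 clk=1 k=0 a=1
t5.Δ0 b=1 g=1 h=1 d=0 e=1 c=0 j=0 f=0 clk=1 k=0 a=1
t5.Δ1 b=1 g=1 h=1 d=0 e=1 c=0 j=0 f=0 clk=0 k=0 a=1
t6.Δ0 b=1 g=1 h=1 d=0 e=1 c=0 j=0 f=0 clk=0 k=0 a=1
t6.Δ1 b=1 g=1 h=1 d=0 e=1 c=0 j=0 f=0 clk=1 k=0 a=1
t6.Δ2 b=1 g=1 h=1 d=0 e=0 c=0 j=0 f=0 clk=1 k=1 a=1
t6.Δ3 b=1 g=1 h=0 d=0 e=0 c=0 j=0 f=0 clk=1 k=1 a=1
t7.Δ0 b=1 g=1 h=0 d=0 e=0 c=0 j=0 f=0 clk=1 k=1 a=1
t7.Δ1 b=1 g=1 h=0 d=0 e=0 c=0 j=0 f=0 clk=0 k=1 a=1
t8.Δ0 b=1 g=1 h=0 d=0 e=0 c=0 j=0 f=0 clk=0 k=1 a=1
t8.Δ1 b=1 g=1 h=0 d=0 e=0 c=0 j=0 f=0 clk=1 k=1 a=1
t8.Δ2 b=1 g=1 h=0 d=0 e=1 c=0 j=0 f=0 clk=1 k=0 a=1
t8.Δ3 b=1 g=1 h=1 d=0 e=1 c=0 j=0 f=0 clk=1 k=0 a=1
t9.Δ0 b=1 g=1 h=1 d=0 e=1 c=0 j=0 f=0 clk=1 k=0 a=1
t9.Δ1 b=1 g=1 h=1 d=0 e=1 c=0 j=0 f=0 clk=0 k=0 a=1
t10.Δ0 b=1 g=1 h=1 d=0 e=1 c=0 j=0 f=0 clk=0 k=0 a=1
t10.Δ1 b=1 g=1 h=1 d=0 e=1 c=0 j=0 f=0 clk=1 k=0 a=1
t10.Δ2 b=1 g=1 h=1 d=0 e=0 c=0 j=0 f=0 clk=1 k=1 a=1
t10.Δ3 b=1 g=1 h=0 d=0 e=0 c=0 j=0 f=0 clk=1 k=1 a=1
t11.Δ0 b=1 g=1 h=0 d=0 e=0 c=0 j=0 f=0 clk=1 k=1 a=1
t11.Δ1 b=1 g=1 h=0 d=0 e=0 c=0 j=0 f=0 clk=0 k=1 a=1
t12.Δ0 b=1 g=1 h=0 d=0 e=0 c=0 j=0 f=0 clk=0 k=1 a=1
t12.Δ1 b=1 g=1 h=0 d=0 e=0 c=0 j=0 f=0 clk=1 k=1 a=1
t12.Δ2 b=1 g=1 h=0 d=0 e=1 c=0 j=0 f=0 clk=1 k=0 a=1
t12.Δ3 b=1 g=1 h=1 d=0 e=1 c=0 j=0 f=0 clk=1 k=0 a=1
t13.Δ0 b=1 g=1 h=1 d=0 e=1 c=0 j=0 f=0 clk=1 k=0 a=1
t13.Δ1 b=1 g=1 h=1 d=0 e=1 c=0 j=0 f=0 clk=0 k=0 a=1
t14.Δ0 b=1 g=1 h=1 d=0 e=1 c=0 j=0 f=0 clk=0 k=0 a=1
t14.Δ1 b=1 g=1 h=1 d=0 e=1 c=0 j=0 f=0 clk=1 k=0 a=1
t14.Δ2 b=1 g=1 h=1 d=0 e=0 c=0 j=0 f=0 clk=1 k=1 a=1
t14.Δ3 b=1 g=1 h=0 d=0 e=0 c=0 j=0 f=0 clk=1 k=1 a=1
t15.Δ0 b=1 g=1 h=0 d=0 e=0 c=0 j=0 f=0 clk=1 k=1 a=1
t15.Δ1 b=1 g=1 h=0 d=0 e=0 c=0 j=0 f=0 clk=0 k=1 a=1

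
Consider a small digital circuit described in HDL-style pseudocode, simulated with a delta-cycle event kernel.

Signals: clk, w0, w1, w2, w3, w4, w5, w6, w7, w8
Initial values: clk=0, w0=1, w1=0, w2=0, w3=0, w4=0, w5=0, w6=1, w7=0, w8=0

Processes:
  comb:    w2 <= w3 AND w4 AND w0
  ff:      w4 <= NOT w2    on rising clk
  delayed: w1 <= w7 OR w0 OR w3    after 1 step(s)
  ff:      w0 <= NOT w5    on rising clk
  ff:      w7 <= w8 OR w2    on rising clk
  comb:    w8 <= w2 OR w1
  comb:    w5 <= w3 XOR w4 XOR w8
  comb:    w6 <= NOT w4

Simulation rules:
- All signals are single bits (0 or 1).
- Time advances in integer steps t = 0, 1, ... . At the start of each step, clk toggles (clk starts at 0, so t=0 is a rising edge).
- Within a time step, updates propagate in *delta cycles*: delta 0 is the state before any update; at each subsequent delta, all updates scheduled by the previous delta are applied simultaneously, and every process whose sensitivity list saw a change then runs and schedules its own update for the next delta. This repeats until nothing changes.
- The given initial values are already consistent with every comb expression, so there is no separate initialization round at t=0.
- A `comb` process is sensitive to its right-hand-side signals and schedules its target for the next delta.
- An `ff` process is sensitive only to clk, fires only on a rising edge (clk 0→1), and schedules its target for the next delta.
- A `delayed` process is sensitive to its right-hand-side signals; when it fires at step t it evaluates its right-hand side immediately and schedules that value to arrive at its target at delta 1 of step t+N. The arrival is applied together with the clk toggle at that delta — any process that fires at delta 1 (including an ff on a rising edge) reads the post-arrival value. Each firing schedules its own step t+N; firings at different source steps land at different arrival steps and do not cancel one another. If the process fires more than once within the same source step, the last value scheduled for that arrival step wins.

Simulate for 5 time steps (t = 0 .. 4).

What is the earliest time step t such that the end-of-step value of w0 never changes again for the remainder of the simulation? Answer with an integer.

2

t=0 Δ0: w7=0 w8=0 clk=0 w6=1 w2=0 w3=0 w0=1 w4=0 w5=0 w1=0
  Δ1: clk:0→1
  Δ2: w4:0→1
  Δ3: w6:1→0, w5:0→1
  (3Δ to stable)
t=1 Δ0: w7=0 w8=0 clk=1 w6=0 w2=0 w3=0 w0=1 w4=1 w5=1 w1=0
  Δ1: clk:1→0
  (1Δ to stable)
t=2 Δ0: w7=0 w8=0 clk=0 w6=0 w2=0 w3=0 w0=1 w4=1 w5=1 w1=0
  Δ1: clk:0→1
  Δ2: w0:1→0
  (2Δ to stable)
t=3 Δ0: w7=0 w8=0 clk=1 w6=0 w2=0 w3=0 w0=0 w4=1 w5=1 w1=0
  Δ1: clk:1→0
  (1Δ to stable)
t=4 Δ0: w7=0 w8=0 clk=0 w6=0 w2=0 w3=0 w0=0 w4=1 w5=1 w1=0
  Δ1: clk:0→1
  (1Δ to stable)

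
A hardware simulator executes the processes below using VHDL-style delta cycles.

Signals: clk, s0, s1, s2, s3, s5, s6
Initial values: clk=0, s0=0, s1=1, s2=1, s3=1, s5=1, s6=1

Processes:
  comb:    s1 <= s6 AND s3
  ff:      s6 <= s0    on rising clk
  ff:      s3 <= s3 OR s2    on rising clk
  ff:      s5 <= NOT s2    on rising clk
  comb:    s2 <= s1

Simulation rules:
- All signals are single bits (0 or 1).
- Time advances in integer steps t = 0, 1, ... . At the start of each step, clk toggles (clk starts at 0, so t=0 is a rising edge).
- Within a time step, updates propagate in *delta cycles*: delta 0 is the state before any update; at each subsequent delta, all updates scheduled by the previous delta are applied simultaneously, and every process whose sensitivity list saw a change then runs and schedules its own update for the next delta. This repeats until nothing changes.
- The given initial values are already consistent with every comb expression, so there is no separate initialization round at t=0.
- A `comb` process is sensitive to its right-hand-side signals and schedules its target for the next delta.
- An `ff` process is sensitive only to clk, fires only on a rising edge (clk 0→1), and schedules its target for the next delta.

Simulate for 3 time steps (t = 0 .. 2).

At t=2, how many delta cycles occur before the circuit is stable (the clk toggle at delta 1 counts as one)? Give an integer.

2

t=0 Δ0: clk=0 s3=1 s1=1 s6=1 s5=1 s0=0 s2=1
  Δ1: clk:0→1
  Δ2: s6:1→0, s5:1→0
  Δ3: s1:1→0
  Δ4: s2:1→0
  (4Δ to stable)
t=1 Δ0: clk=1 s3=1 s1=0 s6=0 s5=0 s0=0 s2=0
  Δ1: clk:1→0
  (1Δ to stable)
t=2 Δ0: clk=0 s3=1 s1=0 s6=0 s5=0 s0=0 s2=0
  Δ1: clk:0→1
  Δ2: s5:0→1
  (2Δ to stable)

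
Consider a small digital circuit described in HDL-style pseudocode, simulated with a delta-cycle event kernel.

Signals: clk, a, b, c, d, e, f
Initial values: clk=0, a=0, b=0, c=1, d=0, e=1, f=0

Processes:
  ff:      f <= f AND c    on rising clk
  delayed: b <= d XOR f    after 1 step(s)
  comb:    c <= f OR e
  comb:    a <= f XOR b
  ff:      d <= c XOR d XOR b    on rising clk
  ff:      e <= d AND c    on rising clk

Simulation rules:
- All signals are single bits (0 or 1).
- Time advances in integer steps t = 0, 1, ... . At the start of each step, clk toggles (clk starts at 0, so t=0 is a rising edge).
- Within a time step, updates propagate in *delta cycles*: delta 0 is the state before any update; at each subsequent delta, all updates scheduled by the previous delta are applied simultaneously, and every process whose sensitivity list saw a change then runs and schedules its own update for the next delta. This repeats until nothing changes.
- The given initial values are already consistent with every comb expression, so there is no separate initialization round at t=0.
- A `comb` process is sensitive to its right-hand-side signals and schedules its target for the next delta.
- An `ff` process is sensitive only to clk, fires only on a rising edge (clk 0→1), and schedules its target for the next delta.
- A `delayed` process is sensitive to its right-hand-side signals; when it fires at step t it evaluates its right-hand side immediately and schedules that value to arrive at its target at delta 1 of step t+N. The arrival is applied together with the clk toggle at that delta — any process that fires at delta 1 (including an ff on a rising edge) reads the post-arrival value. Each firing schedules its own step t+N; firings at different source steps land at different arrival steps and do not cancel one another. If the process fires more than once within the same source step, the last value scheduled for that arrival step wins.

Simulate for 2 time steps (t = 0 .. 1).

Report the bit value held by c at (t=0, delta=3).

0

[bits: b,f,a,d,clk,e,c]
t=0: Δ0=0000011 Δ1=0000111 Δ2=0001101 Δ3=0001100 | 3Δ
t=1: Δ0=0001100 Δ1=1001000 Δ2=1011000 | 2Δ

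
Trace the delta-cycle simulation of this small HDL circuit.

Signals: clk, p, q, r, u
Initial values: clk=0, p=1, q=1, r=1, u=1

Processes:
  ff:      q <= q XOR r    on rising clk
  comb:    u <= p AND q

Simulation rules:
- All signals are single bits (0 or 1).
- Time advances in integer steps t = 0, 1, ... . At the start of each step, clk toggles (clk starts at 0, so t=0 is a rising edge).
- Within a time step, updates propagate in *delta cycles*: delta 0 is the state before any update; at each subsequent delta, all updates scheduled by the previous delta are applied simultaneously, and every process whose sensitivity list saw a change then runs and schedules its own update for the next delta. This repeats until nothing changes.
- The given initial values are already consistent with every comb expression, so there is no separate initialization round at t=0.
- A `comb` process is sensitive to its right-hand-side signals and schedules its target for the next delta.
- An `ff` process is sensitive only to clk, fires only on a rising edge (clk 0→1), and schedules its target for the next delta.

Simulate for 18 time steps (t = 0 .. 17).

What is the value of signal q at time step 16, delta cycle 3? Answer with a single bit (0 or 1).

[bits: q,u,clk,p,r]
t=0: Δ0=11011 Δ1=11111 Δ2=01111 Δ3=00111 | 3Δ
t=1: Δ0=00111 Δ1=00011 | 1Δ
t=2: Δ0=00011 Δ1=00111 Δ2=10111 Δ3=11111 | 3Δ
t=3: Δ0=11111 Δ1=11011 | 1Δ
t=4: Δ0=11011 Δ1=11111 Δ2=01111 Δ3=00111 | 3Δ
t=5: Δ0=00111 Δ1=00011 | 1Δ
t=6: Δ0=00011 Δ1=00111 Δ2=10111 Δ3=11111 | 3Δ
t=7: Δ0=11111 Δ1=11011 | 1Δ
t=8: Δ0=11011 Δ1=11111 Δ2=01111 Δ3=00111 | 3Δ
t=9: Δ0=00111 Δ1=00011 | 1Δ
t=10: Δ0=00011 Δ1=00111 Δ2=10111 Δ3=11111 | 3Δ
t=11: Δ0=11111 Δ1=11011 | 1Δ
t=12: Δ0=11011 Δ1=11111 Δ2=01111 Δ3=00111 | 3Δ
t=13: Δ0=00111 Δ1=00011 | 1Δ
t=14: Δ0=00011 Δ1=00111 Δ2=10111 Δ3=11111 | 3Δ
t=15: Δ0=11111 Δ1=11011 | 1Δ
t=16: Δ0=11011 Δ1=11111 Δ2=01111 Δ3=00111 | 3Δ
t=17: Δ0=00111 Δ1=00011 | 1Δ

0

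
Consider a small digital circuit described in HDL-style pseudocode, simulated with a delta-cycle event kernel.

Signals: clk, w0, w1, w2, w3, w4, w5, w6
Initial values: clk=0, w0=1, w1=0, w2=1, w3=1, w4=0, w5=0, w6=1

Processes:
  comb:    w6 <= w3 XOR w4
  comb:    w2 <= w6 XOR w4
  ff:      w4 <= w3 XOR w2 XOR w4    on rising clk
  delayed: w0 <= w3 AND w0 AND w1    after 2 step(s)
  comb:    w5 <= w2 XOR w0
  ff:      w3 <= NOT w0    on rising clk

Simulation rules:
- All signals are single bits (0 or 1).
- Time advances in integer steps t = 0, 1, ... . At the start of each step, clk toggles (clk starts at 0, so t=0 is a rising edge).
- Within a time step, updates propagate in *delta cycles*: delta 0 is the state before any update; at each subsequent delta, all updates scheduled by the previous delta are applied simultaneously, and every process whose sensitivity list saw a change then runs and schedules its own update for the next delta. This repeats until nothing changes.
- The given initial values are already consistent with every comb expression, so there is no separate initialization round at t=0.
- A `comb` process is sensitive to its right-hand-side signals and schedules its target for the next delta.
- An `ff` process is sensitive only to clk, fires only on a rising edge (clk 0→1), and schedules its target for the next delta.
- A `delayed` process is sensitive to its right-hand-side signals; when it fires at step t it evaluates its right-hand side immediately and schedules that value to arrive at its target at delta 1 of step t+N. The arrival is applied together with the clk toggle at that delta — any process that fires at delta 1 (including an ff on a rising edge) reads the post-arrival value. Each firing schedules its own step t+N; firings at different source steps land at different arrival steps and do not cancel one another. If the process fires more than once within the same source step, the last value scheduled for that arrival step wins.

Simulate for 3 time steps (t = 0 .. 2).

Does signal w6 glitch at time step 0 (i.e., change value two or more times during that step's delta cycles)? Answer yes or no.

[bits: w6,w4,clk,w0,w1,w2,w3,w5]
t=0: Δ0=10010110 Δ1=10110110 Δ2=10110100 Δ3=00110100 Δ4=00110000 Δ5=00110001 | 5Δ
t=1: Δ0=00110001 Δ1=00010001 | 1Δ
t=2: Δ0=00010001 Δ1=00100001 Δ2=00100010 Δ3=10100010 Δ4=10100110 Δ5=10100111 | 5Δ

no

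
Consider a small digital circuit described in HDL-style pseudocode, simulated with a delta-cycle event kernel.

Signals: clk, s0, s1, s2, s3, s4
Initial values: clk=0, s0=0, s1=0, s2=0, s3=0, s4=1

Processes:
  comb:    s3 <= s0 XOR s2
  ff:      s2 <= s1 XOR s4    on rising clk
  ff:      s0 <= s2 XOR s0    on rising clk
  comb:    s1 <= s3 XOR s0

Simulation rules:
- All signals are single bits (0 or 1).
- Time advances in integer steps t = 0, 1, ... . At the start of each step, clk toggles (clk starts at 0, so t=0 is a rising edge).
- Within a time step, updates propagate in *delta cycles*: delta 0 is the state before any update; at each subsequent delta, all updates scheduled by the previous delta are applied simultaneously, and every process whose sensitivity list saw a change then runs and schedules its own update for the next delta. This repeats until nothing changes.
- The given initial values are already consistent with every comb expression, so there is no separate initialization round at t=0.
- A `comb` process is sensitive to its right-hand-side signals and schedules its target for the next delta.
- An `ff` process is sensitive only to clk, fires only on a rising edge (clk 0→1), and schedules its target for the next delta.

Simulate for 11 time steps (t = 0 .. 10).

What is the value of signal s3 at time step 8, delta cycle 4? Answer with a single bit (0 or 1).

1

t0.Δ0 s2=0 s4=1 s0=0 clk=0 s1=0 s3=0
t0.Δ1 s2=0 s4=1 s0=0 clk=1 s1=0 s3=0
t0.Δ2 s2=1 s4=1 s0=0 clk=1 s1=0 s3=0
t0.Δ3 s2=1 s4=1 s0=0 clk=1 s1=0 s3=1
t0.Δ4 s2=1 s4=1 s0=0 clk=1 s1=1 s3=1
t1.Δ0 s2=1 s4=1 s0=0 clk=1 s1=1 s3=1
t1.Δ1 s2=1 s4=1 s0=0 clk=0 s1=1 s3=1
t2.Δ0 s2=1 s4=1 s0=0 clk=0 s1=1 s3=1
t2.Δ1 s2=1 s4=1 s0=0 clk=1 s1=1 s3=1
t2.Δ2 s2=0 s4=1 s0=1 clk=1 s1=1 s3=1
t2.Δ3 s2=0 s4=1 s0=1 clk=1 s1=0 s3=1
t3.Δ0 s2=0 s4=1 s0=1 clk=1 s1=0 s3=1
t3.Δ1 s2=0 s4=1 s0=1 clk=0 s1=0 s3=1
t4.Δ0 s2=0 s4=1 s0=1 clk=0 s1=0 s3=1
t4.Δ1 s2=0 s4=1 s0=1 clk=1 s1=0 s3=1
t4.Δ2 s2=1 s4=1 s0=1 clk=1 s1=0 s3=1
t4.Δ3 s2=1 s4=1 s0=1 clk=1 s1=0 s3=0
t4.Δ4 s2=1 s4=1 s0=1 clk=1 s1=1 s3=0
t5.Δ0 s2=1 s4=1 s0=1 clk=1 s1=1 s3=0
t5.Δ1 s2=1 s4=1 s0=1 clk=0 s1=1 s3=0
t6.Δ0 s2=1 s4=1 s0=1 clk=0 s1=1 s3=0
t6.Δ1 s2=1 s4=1 s0=1 clk=1 s1=1 s3=0
t6.Δ2 s2=0 s4=1 s0=0 clk=1 s1=1 s3=0
t6.Δ3 s2=0 s4=1 s0=0 clk=1 s1=0 s3=0
t7.Δ0 s2=0 s4=1 s0=0 clk=1 s1=0 s3=0
t7.Δ1 s2=0 s4=1 s0=0 clk=0 s1=0 s3=0
t8.Δ0 s2=0 s4=1 s0=0 clk=0 s1=0 s3=0
t8.Δ1 s2=0 s4=1 s0=0 clk=1 s1=0 s3=0
t8.Δ2 s2=1 s4=1 s0=0 clk=1 s1=0 s3=0
t8.Δ3 s2=1 s4=1 s0=0 clk=1 s1=0 s3=1
t8.Δ4 s2=1 s4=1 s0=0 clk=1 s1=1 s3=1
t9.Δ0 s2=1 s4=1 s0=0 clk=1 s1=1 s3=1
t9.Δ1 s2=1 s4=1 s0=0 clk=0 s1=1 s3=1
t10.Δ0 s2=1 s4=1 s0=0 clk=0 s1=1 s3=1
t10.Δ1 s2=1 s4=1 s0=0 clk=1 s1=1 s3=1
t10.Δ2 s2=0 s4=1 s0=1 clk=1 s1=1 s3=1
t10.Δ3 s2=0 s4=1 s0=1 clk=1 s1=0 s3=1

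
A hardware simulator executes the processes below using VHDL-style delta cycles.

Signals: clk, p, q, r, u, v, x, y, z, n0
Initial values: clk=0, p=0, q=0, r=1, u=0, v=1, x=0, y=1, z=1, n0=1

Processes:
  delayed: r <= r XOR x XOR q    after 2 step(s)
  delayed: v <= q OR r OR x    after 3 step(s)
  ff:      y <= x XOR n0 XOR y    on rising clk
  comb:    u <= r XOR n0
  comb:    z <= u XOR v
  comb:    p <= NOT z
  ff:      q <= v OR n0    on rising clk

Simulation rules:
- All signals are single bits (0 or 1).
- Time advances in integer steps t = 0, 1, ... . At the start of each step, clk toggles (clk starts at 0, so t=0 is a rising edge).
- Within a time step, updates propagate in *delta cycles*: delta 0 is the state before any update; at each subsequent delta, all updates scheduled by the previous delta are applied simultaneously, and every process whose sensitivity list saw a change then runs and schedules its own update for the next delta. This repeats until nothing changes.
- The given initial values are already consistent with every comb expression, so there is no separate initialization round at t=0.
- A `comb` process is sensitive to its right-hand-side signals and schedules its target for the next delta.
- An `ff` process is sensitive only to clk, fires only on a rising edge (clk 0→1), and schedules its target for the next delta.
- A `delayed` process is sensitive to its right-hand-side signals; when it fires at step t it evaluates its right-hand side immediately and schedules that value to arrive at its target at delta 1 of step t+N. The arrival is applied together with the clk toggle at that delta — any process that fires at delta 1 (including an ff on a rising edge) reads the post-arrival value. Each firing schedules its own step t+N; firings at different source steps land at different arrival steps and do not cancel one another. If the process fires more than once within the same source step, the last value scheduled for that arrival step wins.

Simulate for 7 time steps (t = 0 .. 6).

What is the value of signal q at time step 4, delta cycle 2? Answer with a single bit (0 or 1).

[bits: u,r,y,x,v,n0,z,q,clk,p]
t=0: Δ0=0110111000 Δ1=0110111010 Δ2=0100111110 | 2Δ
t=1: Δ0=0100111110 Δ1=0100111100 | 1Δ
t=2: Δ0=0100111100 Δ1=0000111110 Δ2=1010111110 Δ3=1010110110 Δ4=1010110111 | 4Δ
t=3: Δ0=1010110111 Δ1=1010110101 | 1Δ
t=4: Δ0=1010110101 Δ1=1110110111 Δ2=0100110111 Δ3=0100111111 Δ4=0100111110 | 4Δ
t=5: Δ0=0100111110 Δ1=0100111100 | 1Δ
t=6: Δ0=0100111100 Δ1=0000111110 Δ2=1010111110 Δ3=1010110110 Δ4=1010110111 | 4Δ

1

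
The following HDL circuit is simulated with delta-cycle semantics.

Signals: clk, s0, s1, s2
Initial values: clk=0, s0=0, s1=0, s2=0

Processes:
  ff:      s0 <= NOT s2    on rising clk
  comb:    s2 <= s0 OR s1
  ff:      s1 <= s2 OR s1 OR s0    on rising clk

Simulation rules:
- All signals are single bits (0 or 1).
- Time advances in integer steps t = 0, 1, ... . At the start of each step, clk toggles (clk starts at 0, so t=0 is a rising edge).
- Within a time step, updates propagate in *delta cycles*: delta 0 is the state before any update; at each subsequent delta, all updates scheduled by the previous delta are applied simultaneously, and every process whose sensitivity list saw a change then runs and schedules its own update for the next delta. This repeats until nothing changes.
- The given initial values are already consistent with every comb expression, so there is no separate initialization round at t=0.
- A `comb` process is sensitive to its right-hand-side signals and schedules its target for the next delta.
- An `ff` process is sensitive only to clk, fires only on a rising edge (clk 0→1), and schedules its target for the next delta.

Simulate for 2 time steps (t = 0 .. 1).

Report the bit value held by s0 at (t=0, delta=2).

t=0 Δ0: s0=0 clk=0 s2=0 s1=0
  Δ1: clk:0→1
  Δ2: s0:0→1
  Δ3: s2:0→1
  (3Δ to stable)
t=1 Δ0: s0=1 clk=1 s2=1 s1=0
  Δ1: clk:1→0
  (1Δ to stable)

1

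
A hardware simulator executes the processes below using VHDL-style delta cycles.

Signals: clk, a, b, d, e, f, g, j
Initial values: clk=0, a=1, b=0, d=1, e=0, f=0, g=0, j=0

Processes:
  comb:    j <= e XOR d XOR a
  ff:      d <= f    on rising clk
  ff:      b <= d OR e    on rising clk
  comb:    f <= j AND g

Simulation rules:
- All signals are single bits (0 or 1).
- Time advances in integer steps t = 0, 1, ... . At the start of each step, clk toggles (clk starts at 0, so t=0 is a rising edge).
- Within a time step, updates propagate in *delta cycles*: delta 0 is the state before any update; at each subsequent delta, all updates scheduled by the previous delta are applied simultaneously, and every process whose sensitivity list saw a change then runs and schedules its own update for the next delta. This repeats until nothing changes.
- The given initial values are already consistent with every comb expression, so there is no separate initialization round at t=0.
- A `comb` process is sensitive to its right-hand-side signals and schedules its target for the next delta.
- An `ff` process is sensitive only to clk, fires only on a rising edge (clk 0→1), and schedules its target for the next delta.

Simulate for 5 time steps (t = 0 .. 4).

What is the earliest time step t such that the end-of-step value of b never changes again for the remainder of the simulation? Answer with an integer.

2

[bits: f,b,d,e,j,a,g,clk]
t=0: Δ0=00100100 Δ1=00100101 Δ2=01000101 Δ3=01001101 | 3Δ
t=1: Δ0=01001101 Δ1=01001100 | 1Δ
t=2: Δ0=01001100 Δ1=01001101 Δ2=00001101 | 2Δ
t=3: Δ0=00001101 Δ1=00001100 | 1Δ
t=4: Δ0=00001100 Δ1=00001101 | 1Δ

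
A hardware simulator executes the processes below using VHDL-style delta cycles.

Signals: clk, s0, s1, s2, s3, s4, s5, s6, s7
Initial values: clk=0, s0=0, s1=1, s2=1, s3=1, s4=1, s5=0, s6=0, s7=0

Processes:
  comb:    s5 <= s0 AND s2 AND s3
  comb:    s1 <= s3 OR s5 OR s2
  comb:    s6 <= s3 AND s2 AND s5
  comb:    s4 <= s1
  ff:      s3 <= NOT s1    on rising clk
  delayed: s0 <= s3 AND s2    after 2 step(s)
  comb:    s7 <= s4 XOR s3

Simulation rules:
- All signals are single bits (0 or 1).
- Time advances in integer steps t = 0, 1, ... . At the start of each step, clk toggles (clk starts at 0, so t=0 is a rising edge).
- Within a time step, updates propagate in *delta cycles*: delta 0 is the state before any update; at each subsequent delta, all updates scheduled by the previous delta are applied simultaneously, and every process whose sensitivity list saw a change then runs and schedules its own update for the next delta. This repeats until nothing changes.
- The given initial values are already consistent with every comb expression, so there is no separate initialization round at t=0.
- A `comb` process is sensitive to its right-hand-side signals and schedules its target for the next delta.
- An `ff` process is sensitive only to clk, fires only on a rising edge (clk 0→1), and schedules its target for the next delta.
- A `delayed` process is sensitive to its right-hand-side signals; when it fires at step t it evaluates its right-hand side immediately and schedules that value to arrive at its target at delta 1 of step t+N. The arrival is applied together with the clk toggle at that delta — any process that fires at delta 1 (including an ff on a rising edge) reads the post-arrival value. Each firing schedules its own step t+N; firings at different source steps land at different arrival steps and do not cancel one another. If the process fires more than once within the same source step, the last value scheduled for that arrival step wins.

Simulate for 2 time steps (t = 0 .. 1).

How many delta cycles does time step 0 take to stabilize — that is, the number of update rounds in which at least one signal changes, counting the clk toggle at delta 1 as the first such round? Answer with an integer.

3

[bits: s7,s5,s0,s1,s4,s3,s2,s6,clk]
t=0: Δ0=000111100 Δ1=000111101 Δ2=000110101 Δ3=100110101 | 3Δ
t=1: Δ0=100110101 Δ1=100110100 | 1Δ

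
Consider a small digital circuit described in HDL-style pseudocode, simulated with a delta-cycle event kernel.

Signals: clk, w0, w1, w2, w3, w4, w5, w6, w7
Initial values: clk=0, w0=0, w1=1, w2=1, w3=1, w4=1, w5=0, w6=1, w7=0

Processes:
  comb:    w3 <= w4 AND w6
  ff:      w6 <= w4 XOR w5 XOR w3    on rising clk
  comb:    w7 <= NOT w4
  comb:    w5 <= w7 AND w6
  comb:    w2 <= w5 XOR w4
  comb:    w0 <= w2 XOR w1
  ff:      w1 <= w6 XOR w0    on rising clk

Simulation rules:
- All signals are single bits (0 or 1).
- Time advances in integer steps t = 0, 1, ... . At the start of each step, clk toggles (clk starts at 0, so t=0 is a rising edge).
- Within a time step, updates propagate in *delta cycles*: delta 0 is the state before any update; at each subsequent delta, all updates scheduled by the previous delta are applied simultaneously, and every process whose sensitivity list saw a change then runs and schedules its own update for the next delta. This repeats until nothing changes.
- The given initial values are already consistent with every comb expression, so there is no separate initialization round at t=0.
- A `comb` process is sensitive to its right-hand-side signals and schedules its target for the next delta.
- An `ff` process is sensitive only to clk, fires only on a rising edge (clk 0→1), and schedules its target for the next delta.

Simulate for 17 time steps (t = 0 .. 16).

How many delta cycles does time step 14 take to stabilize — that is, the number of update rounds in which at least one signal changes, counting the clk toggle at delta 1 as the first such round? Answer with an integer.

3

[bits: w7,w4,w5,w0,w6,w3,w2,w1,clk]
t=0: Δ0=010011110 Δ1=010011111 Δ2=010001111 Δ3=010000111 | 3Δ
t=1: Δ0=010000111 Δ1=010000110 | 1Δ
t=2: Δ0=010000110 Δ1=010000111 Δ2=010010101 Δ3=010111101 | 3Δ
t=3: Δ0=010111101 Δ1=010111100 | 1Δ
t=4: Δ0=010111100 Δ1=010111101 Δ2=010101101 Δ3=010100101 | 3Δ
t=5: Δ0=010100101 Δ1=010100100 | 1Δ
t=6: Δ0=010100100 Δ1=010100101 Δ2=010110111 Δ3=010011111 | 3Δ
t=7: Δ0=010011111 Δ1=010011110 | 1Δ
t=8: Δ0=010011110 Δ1=010011111 Δ2=010001111 Δ3=010000111 | 3Δ
t=9: Δ0=010000111 Δ1=010000110 | 1Δ
t=10: Δ0=010000110 Δ1=010000111 Δ2=010010101 Δ3=010111101 | 3Δ
t=11: Δ0=010111101 Δ1=010111100 | 1Δ
t=12: Δ0=010111100 Δ1=010111101 Δ2=010101101 Δ3=010100101 | 3Δ
t=13: Δ0=010100101 Δ1=010100100 | 1Δ
t=14: Δ0=010100100 Δ1=010100101 Δ2=010110111 Δ3=010011111 | 3Δ
t=15: Δ0=010011111 Δ1=010011110 | 1Δ
t=16: Δ0=010011110 Δ1=010011111 Δ2=010001111 Δ3=010000111 | 3Δ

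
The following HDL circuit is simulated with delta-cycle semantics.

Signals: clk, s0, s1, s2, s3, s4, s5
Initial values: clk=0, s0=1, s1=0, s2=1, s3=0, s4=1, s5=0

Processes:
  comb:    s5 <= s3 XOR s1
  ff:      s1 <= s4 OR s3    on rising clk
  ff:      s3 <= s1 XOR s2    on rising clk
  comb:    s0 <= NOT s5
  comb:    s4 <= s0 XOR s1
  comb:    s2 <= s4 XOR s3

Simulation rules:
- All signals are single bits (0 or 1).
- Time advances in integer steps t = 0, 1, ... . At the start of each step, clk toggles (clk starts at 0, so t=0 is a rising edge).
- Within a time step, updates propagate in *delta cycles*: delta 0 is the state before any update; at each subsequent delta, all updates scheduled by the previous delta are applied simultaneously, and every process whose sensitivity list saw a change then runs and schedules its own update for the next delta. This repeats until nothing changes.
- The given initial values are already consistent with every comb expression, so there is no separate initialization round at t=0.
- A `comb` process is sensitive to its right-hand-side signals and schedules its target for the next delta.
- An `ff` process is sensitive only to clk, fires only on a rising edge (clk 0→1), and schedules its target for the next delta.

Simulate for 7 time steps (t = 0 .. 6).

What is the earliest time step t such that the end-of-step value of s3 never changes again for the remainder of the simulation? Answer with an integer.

t=0 Δ0: s2=1 s1=0 s5=0 s3=0 clk=0 s4=1 s0=1
  Δ1: clk:0→1
  Δ2: s1:0→1, s3:0→1
  Δ3: s2:1→0, s4:1→0
  Δ4: s2:0→1
  (4Δ to stable)
t=1 Δ0: s2=1 s1=1 s5=0 s3=1 clk=1 s4=0 s0=1
  Δ1: clk:1→0
  (1Δ to stable)
t=2 Δ0: s2=1 s1=1 s5=0 s3=1 clk=0 s4=0 s0=1
  Δ1: clk:0→1
  Δ2: s3:1→0
  Δ3: s2:1→0, s5:0→1
  Δ4: s0:1→0
  Δ5: s4:0→1
  Δ6: s2:0→1
  (6Δ to stable)
t=3 Δ0: s2=1 s1=1 s5=1 s3=0 clk=1 s4=1 s0=0
  Δ1: clk:1→0
  (1Δ to stable)
t=4 Δ0: s2=1 s1=1 s5=1 s3=0 clk=0 s4=1 s0=0
  Δ1: clk:0→1
  (1Δ to stable)
t=5 Δ0: s2=1 s1=1 s5=1 s3=0 clk=1 s4=1 s0=0
  Δ1: clk:1→0
  (1Δ to stable)
t=6 Δ0: s2=1 s1=1 s5=1 s3=0 clk=0 s4=1 s0=0
  Δ1: clk:0→1
  (1Δ to stable)

2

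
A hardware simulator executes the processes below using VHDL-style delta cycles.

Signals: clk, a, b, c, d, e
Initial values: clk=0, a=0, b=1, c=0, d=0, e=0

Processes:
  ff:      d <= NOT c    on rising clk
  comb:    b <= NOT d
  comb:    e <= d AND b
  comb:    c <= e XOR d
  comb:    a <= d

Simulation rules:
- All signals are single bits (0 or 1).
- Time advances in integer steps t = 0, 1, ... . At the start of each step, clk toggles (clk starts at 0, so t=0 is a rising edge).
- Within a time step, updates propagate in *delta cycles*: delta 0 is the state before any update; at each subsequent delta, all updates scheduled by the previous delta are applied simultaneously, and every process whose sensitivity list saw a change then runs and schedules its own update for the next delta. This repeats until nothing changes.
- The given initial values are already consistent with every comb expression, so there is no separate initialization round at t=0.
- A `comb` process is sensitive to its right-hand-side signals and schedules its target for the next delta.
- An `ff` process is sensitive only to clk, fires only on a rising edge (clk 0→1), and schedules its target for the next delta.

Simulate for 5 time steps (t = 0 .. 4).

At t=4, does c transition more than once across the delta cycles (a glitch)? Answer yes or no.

t0.Δ0 e=0 c=0 a=0 d=0 clk=0 b=1
t0.Δ1 e=0 c=0 a=0 d=0 clk=1 b=1
t0.Δ2 e=0 c=0 a=0 d=1 clk=1 b=1
t0.Δ3 e=1 c=1 a=1 d=1 clk=1 b=0
t0.Δ4 e=0 c=0 a=1 d=1 clk=1 b=0
t0.Δ5 e=0 c=1 a=1 d=1 clk=1 b=0
t1.Δ0 e=0 c=1 a=1 d=1 clk=1 b=0
t1.Δ1 e=0 c=1 a=1 d=1 clk=0 b=0
t2.Δ0 e=0 c=1 a=1 d=1 clk=0 b=0
t2.Δ1 e=0 c=1 a=1 d=1 clk=1 b=0
t2.Δ2 e=0 c=1 a=1 d=0 clk=1 b=0
t2.Δ3 e=0 c=0 a=0 d=0 clk=1 b=1
t3.Δ0 e=0 c=0 a=0 d=0 clk=1 b=1
t3.Δ1 e=0 c=0 a=0 d=0 clk=0 b=1
t4.Δ0 e=0 c=0 a=0 d=0 clk=0 b=1
t4.Δ1 e=0 c=0 a=0 d=0 clk=1 b=1
t4.Δ2 e=0 c=0 a=0 d=1 clk=1 b=1
t4.Δ3 e=1 c=1 a=1 d=1 clk=1 b=0
t4.Δ4 e=0 c=0 a=1 d=1 clk=1 b=0
t4.Δ5 e=0 c=1 a=1 d=1 clk=1 b=0

yes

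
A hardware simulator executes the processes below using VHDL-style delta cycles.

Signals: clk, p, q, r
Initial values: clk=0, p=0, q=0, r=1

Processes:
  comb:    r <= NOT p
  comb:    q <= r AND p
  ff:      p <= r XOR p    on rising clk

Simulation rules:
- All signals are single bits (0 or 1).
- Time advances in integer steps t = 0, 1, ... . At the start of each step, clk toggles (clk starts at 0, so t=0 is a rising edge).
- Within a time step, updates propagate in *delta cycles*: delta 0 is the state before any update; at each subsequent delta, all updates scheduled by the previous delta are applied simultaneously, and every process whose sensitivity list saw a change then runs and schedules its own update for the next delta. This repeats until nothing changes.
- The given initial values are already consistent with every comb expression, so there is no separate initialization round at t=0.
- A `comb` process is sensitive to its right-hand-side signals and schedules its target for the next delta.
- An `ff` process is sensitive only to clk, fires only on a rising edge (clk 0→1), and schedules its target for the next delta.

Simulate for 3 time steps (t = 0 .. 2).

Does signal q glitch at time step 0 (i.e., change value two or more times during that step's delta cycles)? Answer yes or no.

yes

t0.Δ0 r=1 p=0 clk=0 q=0
t0.Δ1 r=1 p=0 clk=1 q=0
t0.Δ2 r=1 p=1 clk=1 q=0
t0.Δ3 r=0 p=1 clk=1 q=1
t0.Δ4 r=0 p=1 clk=1 q=0
t1.Δ0 r=0 p=1 clk=1 q=0
t1.Δ1 r=0 p=1 clk=0 q=0
t2.Δ0 r=0 p=1 clk=0 q=0
t2.Δ1 r=0 p=1 clk=1 q=0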